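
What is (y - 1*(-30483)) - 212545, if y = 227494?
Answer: 45432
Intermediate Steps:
(y - 1*(-30483)) - 212545 = (227494 - 1*(-30483)) - 212545 = (227494 + 30483) - 212545 = 257977 - 212545 = 45432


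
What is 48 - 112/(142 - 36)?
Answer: 2488/53 ≈ 46.943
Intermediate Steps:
48 - 112/(142 - 36) = 48 - 112/106 = 48 + (1/106)*(-112) = 48 - 56/53 = 2488/53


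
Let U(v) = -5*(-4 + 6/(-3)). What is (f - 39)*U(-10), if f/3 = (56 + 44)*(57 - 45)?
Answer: 106830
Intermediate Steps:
U(v) = 30 (U(v) = -5*(-4 + 6*(-1/3)) = -5*(-4 - 2) = -5*(-6) = 30)
f = 3600 (f = 3*((56 + 44)*(57 - 45)) = 3*(100*12) = 3*1200 = 3600)
(f - 39)*U(-10) = (3600 - 39)*30 = 3561*30 = 106830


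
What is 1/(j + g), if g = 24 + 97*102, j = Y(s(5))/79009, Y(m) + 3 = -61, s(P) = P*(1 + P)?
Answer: 79009/783611198 ≈ 0.00010083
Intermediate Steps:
Y(m) = -64 (Y(m) = -3 - 61 = -64)
j = -64/79009 ≈ -0.00081003
g = 9918 (g = 24 + 9894 = 9918)
1/(j + g) = 1/(-64/79009 + 9918) = 1/(783611198/79009) = 79009/783611198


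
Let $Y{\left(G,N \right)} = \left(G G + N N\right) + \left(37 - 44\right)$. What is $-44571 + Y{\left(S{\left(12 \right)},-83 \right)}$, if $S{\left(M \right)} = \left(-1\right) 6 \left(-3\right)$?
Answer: $-37365$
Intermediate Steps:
$S{\left(M \right)} = 18$ ($S{\left(M \right)} = \left(-6\right) \left(-3\right) = 18$)
$Y{\left(G,N \right)} = -7 + G^{2} + N^{2}$ ($Y{\left(G,N \right)} = \left(G^{2} + N^{2}\right) + \left(37 - 44\right) = \left(G^{2} + N^{2}\right) - 7 = -7 + G^{2} + N^{2}$)
$-44571 + Y{\left(S{\left(12 \right)},-83 \right)} = -44571 + \left(-7 + 18^{2} + \left(-83\right)^{2}\right) = -44571 + \left(-7 + 324 + 6889\right) = -44571 + 7206 = -37365$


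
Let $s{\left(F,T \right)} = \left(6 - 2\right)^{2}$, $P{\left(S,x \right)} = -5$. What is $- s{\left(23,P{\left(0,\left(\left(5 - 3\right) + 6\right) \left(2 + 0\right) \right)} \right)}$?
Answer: $-16$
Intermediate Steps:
$s{\left(F,T \right)} = 16$ ($s{\left(F,T \right)} = 4^{2} = 16$)
$- s{\left(23,P{\left(0,\left(\left(5 - 3\right) + 6\right) \left(2 + 0\right) \right)} \right)} = \left(-1\right) 16 = -16$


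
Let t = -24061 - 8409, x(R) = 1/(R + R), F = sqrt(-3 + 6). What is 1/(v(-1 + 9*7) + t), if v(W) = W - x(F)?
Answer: -388896/12603341567 + 2*sqrt(3)/12603341567 ≈ -3.0856e-5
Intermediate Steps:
F = sqrt(3) ≈ 1.7320
x(R) = 1/(2*R)
v(W) = W - sqrt(3)/6 (v(W) = W - 1/(2*(sqrt(3))) = W - sqrt(3)/3/2 = W - sqrt(3)/6)
t = -32470
1/(v(-1 + 9*7) + t) = 1/(((-1 + 9*7) - sqrt(3)/6) - 32470) = 1/(((-1 + 63) - sqrt(3)/6) - 32470) = 1/((62 - sqrt(3)/6) - 32470) = 1/(-32408 - sqrt(3)/6)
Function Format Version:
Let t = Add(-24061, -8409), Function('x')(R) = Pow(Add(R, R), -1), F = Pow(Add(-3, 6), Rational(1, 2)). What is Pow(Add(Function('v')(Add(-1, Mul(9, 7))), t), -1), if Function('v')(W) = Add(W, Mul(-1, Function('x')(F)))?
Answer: Add(Rational(-388896, 12603341567), Mul(Rational(2, 12603341567), Pow(3, Rational(1, 2)))) ≈ -3.0856e-5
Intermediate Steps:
F = Pow(3, Rational(1, 2)) ≈ 1.7320
Function('x')(R) = Mul(Rational(1, 2), Pow(R, -1)) (Function('x')(R) = Pow(Mul(2, R), -1) = Mul(Rational(1, 2), Pow(R, -1)))
Function('v')(W) = Add(W, Mul(Rational(-1, 6), Pow(3, Rational(1, 2)))) (Function('v')(W) = Add(W, Mul(-1, Mul(Rational(1, 2), Pow(Pow(3, Rational(1, 2)), -1)))) = Add(W, Mul(-1, Mul(Rational(1, 2), Mul(Rational(1, 3), Pow(3, Rational(1, 2)))))) = Add(W, Mul(-1, Mul(Rational(1, 6), Pow(3, Rational(1, 2))))) = Add(W, Mul(Rational(-1, 6), Pow(3, Rational(1, 2)))))
t = -32470
Pow(Add(Function('v')(Add(-1, Mul(9, 7))), t), -1) = Pow(Add(Add(Add(-1, Mul(9, 7)), Mul(Rational(-1, 6), Pow(3, Rational(1, 2)))), -32470), -1) = Pow(Add(Add(Add(-1, 63), Mul(Rational(-1, 6), Pow(3, Rational(1, 2)))), -32470), -1) = Pow(Add(Add(62, Mul(Rational(-1, 6), Pow(3, Rational(1, 2)))), -32470), -1) = Pow(Add(-32408, Mul(Rational(-1, 6), Pow(3, Rational(1, 2)))), -1)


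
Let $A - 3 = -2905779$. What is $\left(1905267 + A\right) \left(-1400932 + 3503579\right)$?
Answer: $-2103717247323$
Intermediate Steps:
$A = -2905776$ ($A = 3 - 2905779 = -2905776$)
$\left(1905267 + A\right) \left(-1400932 + 3503579\right) = \left(1905267 - 2905776\right) \left(-1400932 + 3503579\right) = \left(-1000509\right) 2102647 = -2103717247323$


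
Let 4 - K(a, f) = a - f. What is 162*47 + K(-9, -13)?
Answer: 7614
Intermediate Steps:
K(a, f) = 4 + f - a (K(a, f) = 4 - (a - f) = 4 + (f - a) = 4 + f - a)
162*47 + K(-9, -13) = 162*47 + (4 - 13 - 1*(-9)) = 7614 + (4 - 13 + 9) = 7614 + 0 = 7614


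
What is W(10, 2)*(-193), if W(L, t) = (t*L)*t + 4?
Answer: -8492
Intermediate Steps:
W(L, t) = 4 + L*t² (W(L, t) = (L*t)*t + 4 = L*t² + 4 = 4 + L*t²)
W(10, 2)*(-193) = (4 + 10*2²)*(-193) = (4 + 10*4)*(-193) = (4 + 40)*(-193) = 44*(-193) = -8492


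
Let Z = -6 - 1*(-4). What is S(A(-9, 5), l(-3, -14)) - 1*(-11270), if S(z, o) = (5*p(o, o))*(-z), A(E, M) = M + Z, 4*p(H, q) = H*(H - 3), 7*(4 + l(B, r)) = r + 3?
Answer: 543455/49 ≈ 11091.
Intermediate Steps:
l(B, r) = -25/7 + r/7 (l(B, r) = -4 + (r + 3)/7 = -4 + (3 + r)/7 = -4 + (3/7 + r/7) = -25/7 + r/7)
Z = -2 (Z = -6 + 4 = -2)
p(H, q) = H*(-3 + H)/4 (p(H, q) = (H*(H - 3))/4 = (H*(-3 + H))/4 = H*(-3 + H)/4)
A(E, M) = -2 + M (A(E, M) = M - 2 = -2 + M)
S(z, o) = -5*o*z*(-3 + o)/4 (S(z, o) = (5*(o*(-3 + o)/4))*(-z) = (5*o*(-3 + o)/4)*(-z) = -5*o*z*(-3 + o)/4)
S(A(-9, 5), l(-3, -14)) - 1*(-11270) = 5*(-25/7 + (1/7)*(-14))*(-2 + 5)*(3 - (-25/7 + (1/7)*(-14)))/4 - 1*(-11270) = (5/4)*(-25/7 - 2)*3*(3 - (-25/7 - 2)) + 11270 = (5/4)*(-39/7)*3*(3 - 1*(-39/7)) + 11270 = (5/4)*(-39/7)*3*(3 + 39/7) + 11270 = (5/4)*(-39/7)*3*(60/7) + 11270 = -8775/49 + 11270 = 543455/49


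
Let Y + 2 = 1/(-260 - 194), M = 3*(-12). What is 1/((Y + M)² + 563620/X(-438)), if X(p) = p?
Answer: 45139404/7103306011 ≈ 0.0063547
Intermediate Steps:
M = -36
Y = -909/454 (Y = -2 + 1/(-260 - 194) = -2 + 1/(-454) = -2 - 1/454 = -909/454 ≈ -2.0022)
1/((Y + M)² + 563620/X(-438)) = 1/((-909/454 - 36)² + 563620/(-438)) = 1/((-17253/454)² + 563620*(-1/438)) = 1/(297666009/206116 - 281810/219) = 1/(7103306011/45139404) = 45139404/7103306011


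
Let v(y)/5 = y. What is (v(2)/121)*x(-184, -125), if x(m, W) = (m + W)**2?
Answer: 954810/121 ≈ 7891.0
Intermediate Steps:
x(m, W) = (W + m)**2
v(y) = 5*y
(v(2)/121)*x(-184, -125) = ((5*2)/121)*(-125 - 184)**2 = (10*(1/121))*(-309)**2 = (10/121)*95481 = 954810/121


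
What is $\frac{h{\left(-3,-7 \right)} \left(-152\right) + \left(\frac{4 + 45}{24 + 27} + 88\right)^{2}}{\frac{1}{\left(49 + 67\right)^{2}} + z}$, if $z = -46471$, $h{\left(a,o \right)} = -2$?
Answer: $- \frac{287622982288}{1626441128775} \approx -0.17684$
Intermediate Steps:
$\frac{h{\left(-3,-7 \right)} \left(-152\right) + \left(\frac{4 + 45}{24 + 27} + 88\right)^{2}}{\frac{1}{\left(49 + 67\right)^{2}} + z} = \frac{\left(-2\right) \left(-152\right) + \left(\frac{4 + 45}{24 + 27} + 88\right)^{2}}{\frac{1}{\left(49 + 67\right)^{2}} - 46471} = \frac{304 + \left(\frac{49}{51} + 88\right)^{2}}{\frac{1}{116^{2}} - 46471} = \frac{304 + \left(49 \cdot \frac{1}{51} + 88\right)^{2}}{\frac{1}{13456} - 46471} = \frac{304 + \left(\frac{49}{51} + 88\right)^{2}}{\frac{1}{13456} - 46471} = \frac{304 + \left(\frac{4537}{51}\right)^{2}}{- \frac{625313775}{13456}} = \left(304 + \frac{20584369}{2601}\right) \left(- \frac{13456}{625313775}\right) = \frac{21375073}{2601} \left(- \frac{13456}{625313775}\right) = - \frac{287622982288}{1626441128775}$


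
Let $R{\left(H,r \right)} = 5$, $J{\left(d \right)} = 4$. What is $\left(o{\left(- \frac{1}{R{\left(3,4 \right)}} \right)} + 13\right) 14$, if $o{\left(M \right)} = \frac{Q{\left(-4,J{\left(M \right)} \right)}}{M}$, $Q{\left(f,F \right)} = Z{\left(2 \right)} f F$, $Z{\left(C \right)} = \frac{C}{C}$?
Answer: $1302$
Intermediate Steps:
$Z{\left(C \right)} = 1$
$Q{\left(f,F \right)} = F f$ ($Q{\left(f,F \right)} = 1 f F = f F = F f$)
$o{\left(M \right)} = - \frac{16}{M}$ ($o{\left(M \right)} = \frac{4 \left(-4\right)}{M} = - \frac{16}{M}$)
$\left(o{\left(- \frac{1}{R{\left(3,4 \right)}} \right)} + 13\right) 14 = \left(- \frac{16}{\left(-1\right) \frac{1}{5}} + 13\right) 14 = \left(- \frac{16}{- \frac{1}{5}} + 13\right) 14 = \left(\left(-16\right) \left(-5\right) + 13\right) 14 = \left(80 + 13\right) 14 = 93 \cdot 14 = 1302$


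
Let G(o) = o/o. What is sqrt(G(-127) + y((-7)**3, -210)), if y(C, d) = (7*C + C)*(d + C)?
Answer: sqrt(1517433) ≈ 1231.8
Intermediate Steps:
G(o) = 1
y(C, d) = 8*C*(C + d) (y(C, d) = (8*C)*(C + d) = 8*C*(C + d))
sqrt(G(-127) + y((-7)**3, -210)) = sqrt(1 + 8*(-7)**3*((-7)**3 - 210)) = sqrt(1 + 8*(-343)*(-343 - 210)) = sqrt(1 + 8*(-343)*(-553)) = sqrt(1 + 1517432) = sqrt(1517433)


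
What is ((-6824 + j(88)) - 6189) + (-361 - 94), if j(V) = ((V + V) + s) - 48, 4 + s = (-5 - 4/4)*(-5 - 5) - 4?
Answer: -13288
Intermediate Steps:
s = 52 (s = -4 + ((-5 - 4/4)*(-5 - 5) - 4) = -4 + ((-5 - 4*¼)*(-10) - 4) = -4 + ((-5 - 1)*(-10) - 4) = -4 + (-6*(-10) - 4) = -4 + (60 - 4) = -4 + 56 = 52)
j(V) = 4 + 2*V (j(V) = ((V + V) + 52) - 48 = (2*V + 52) - 48 = (52 + 2*V) - 48 = 4 + 2*V)
((-6824 + j(88)) - 6189) + (-361 - 94) = ((-6824 + (4 + 2*88)) - 6189) + (-361 - 94) = ((-6824 + (4 + 176)) - 6189) - 455 = ((-6824 + 180) - 6189) - 455 = (-6644 - 6189) - 455 = -12833 - 455 = -13288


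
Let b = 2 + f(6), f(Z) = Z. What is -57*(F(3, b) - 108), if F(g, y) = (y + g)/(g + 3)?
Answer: 12103/2 ≈ 6051.5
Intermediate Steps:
b = 8 (b = 2 + 6 = 8)
F(g, y) = (g + y)/(3 + g)
-57*(F(3, b) - 108) = -57*((3 + 8)/(3 + 3) - 108) = -57*(11/6 - 108) = -57*(-637/6) = 12103/2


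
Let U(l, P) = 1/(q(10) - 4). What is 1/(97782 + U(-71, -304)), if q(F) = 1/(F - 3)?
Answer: 27/2640107 ≈ 1.0227e-5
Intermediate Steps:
q(F) = 1/(-3 + F)
U(l, P) = -7/27 (U(l, P) = 1/(1/(-3 + 10) - 4) = 1/(1/7 - 4) = 1/(⅐ - 4) = 1/(-27/7) = -7/27)
1/(97782 + U(-71, -304)) = 1/(97782 - 7/27) = 1/(2640107/27) = 27/2640107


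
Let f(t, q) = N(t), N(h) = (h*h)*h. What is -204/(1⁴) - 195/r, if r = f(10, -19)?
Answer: -40839/200 ≈ -204.20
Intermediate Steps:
N(h) = h³ (N(h) = h²*h = h³)
f(t, q) = t³
r = 1000 (r = 10³ = 1000)
-204/(1⁴) - 195/r = -204/(1⁴) - 195/1000 = -204/1 - 195*1/1000 = -204*1 - 39/200 = -204 - 39/200 = -40839/200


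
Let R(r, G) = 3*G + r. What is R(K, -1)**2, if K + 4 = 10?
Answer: 9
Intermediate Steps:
K = 6 (K = -4 + 10 = 6)
R(r, G) = r + 3*G
R(K, -1)**2 = (6 + 3*(-1))**2 = (6 - 3)**2 = 3**2 = 9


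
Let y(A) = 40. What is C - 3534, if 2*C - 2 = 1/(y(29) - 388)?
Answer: -2458969/696 ≈ -3533.0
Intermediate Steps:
C = 695/696 (C = 1 + 1/(2*(40 - 388)) = 1 + (½)/(-348) = 1 + (½)*(-1/348) = 1 - 1/696 = 695/696 ≈ 0.99856)
C - 3534 = 695/696 - 3534 = -2458969/696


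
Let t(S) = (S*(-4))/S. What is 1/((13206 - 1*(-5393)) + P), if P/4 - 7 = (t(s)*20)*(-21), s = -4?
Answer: 1/25347 ≈ 3.9452e-5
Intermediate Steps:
t(S) = -4 (t(S) = (-4*S)/S = -4)
P = 6748 (P = 28 + 4*(-4*20*(-21)) = 28 + 4*(-80*(-21)) = 28 + 4*1680 = 28 + 6720 = 6748)
1/((13206 - 1*(-5393)) + P) = 1/((13206 - 1*(-5393)) + 6748) = 1/((13206 + 5393) + 6748) = 1/(18599 + 6748) = 1/25347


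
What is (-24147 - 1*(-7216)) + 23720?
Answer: 6789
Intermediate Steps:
(-24147 - 1*(-7216)) + 23720 = (-24147 + 7216) + 23720 = -16931 + 23720 = 6789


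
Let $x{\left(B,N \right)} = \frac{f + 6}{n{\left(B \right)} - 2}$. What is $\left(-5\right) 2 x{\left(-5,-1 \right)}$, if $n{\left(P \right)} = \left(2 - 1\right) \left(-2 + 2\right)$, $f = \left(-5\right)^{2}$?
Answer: $155$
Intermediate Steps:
$f = 25$
$n{\left(P \right)} = 0$ ($n{\left(P \right)} = 1 \cdot 0 = 0$)
$x{\left(B,N \right)} = - \frac{31}{2}$ ($x{\left(B,N \right)} = \frac{25 + 6}{0 - 2} = \frac{31}{-2} = 31 \left(- \frac{1}{2}\right) = - \frac{31}{2}$)
$\left(-5\right) 2 x{\left(-5,-1 \right)} = \left(-5\right) 2 \left(- \frac{31}{2}\right) = \left(-10\right) \left(- \frac{31}{2}\right) = 155$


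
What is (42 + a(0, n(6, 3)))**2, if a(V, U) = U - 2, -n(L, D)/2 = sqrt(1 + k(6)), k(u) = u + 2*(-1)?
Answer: 1620 - 160*sqrt(5) ≈ 1262.2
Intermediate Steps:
k(u) = -2 + u (k(u) = u - 2 = -2 + u)
n(L, D) = -2*sqrt(5) (n(L, D) = -2*sqrt(1 + (-2 + 6)) = -2*sqrt(1 + 4) = -2*sqrt(5))
a(V, U) = -2 + U
(42 + a(0, n(6, 3)))**2 = (42 + (-2 - 2*sqrt(5)))**2 = (40 - 2*sqrt(5))**2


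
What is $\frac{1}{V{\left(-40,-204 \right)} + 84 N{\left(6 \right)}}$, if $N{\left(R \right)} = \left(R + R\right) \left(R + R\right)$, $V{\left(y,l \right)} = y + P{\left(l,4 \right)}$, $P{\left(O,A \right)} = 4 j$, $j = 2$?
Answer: $\frac{1}{12064} \approx 8.2891 \cdot 10^{-5}$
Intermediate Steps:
$P{\left(O,A \right)} = 8$ ($P{\left(O,A \right)} = 4 \cdot 2 = 8$)
$V{\left(y,l \right)} = 8 + y$ ($V{\left(y,l \right)} = y + 8 = 8 + y$)
$N{\left(R \right)} = 4 R^{2}$ ($N{\left(R \right)} = 2 R 2 R = 4 R^{2}$)
$\frac{1}{V{\left(-40,-204 \right)} + 84 N{\left(6 \right)}} = \frac{1}{\left(8 - 40\right) + 84 \cdot 4 \cdot 6^{2}} = \frac{1}{-32 + 84 \cdot 4 \cdot 36} = \frac{1}{-32 + 84 \cdot 144} = \frac{1}{-32 + 12096} = \frac{1}{12064}$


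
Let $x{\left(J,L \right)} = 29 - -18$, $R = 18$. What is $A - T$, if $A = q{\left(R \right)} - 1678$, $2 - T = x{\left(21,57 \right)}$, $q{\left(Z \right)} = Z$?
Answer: $-1615$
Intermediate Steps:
$x{\left(J,L \right)} = 47$ ($x{\left(J,L \right)} = 29 + 18 = 47$)
$T = -45$ ($T = 2 - 47 = -45$)
$A = -1660$ ($A = 18 - 1678 = -1660$)
$A - T = -1660 - -45 = -1660 + 45 = -1615$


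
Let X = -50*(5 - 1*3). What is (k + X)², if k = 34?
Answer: 4356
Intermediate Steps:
X = -100 (X = -50*(5 - 3) = -50*2 = -100)
(k + X)² = (34 - 100)² = (-66)² = 4356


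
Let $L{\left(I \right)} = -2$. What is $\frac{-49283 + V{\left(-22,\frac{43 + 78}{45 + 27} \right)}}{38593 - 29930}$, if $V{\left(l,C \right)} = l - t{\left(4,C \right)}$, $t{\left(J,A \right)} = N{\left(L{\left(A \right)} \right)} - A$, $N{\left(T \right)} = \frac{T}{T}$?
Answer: $- \frac{3549911}{623736} \approx -5.6914$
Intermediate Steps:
$N{\left(T \right)} = 1$
$t{\left(J,A \right)} = 1 - A$
$V{\left(l,C \right)} = -1 + C + l$ ($V{\left(l,C \right)} = l - \left(1 - C\right) = l + \left(-1 + C\right) = -1 + C + l$)
$\frac{-49283 + V{\left(-22,\frac{43 + 78}{45 + 27} \right)}}{38593 - 29930} = \frac{-49283 - \left(23 - \frac{43 + 78}{45 + 27}\right)}{38593 - 29930} = \frac{-49283 - \left(23 - \frac{121}{72}\right)}{8663} = \left(-49283 - \frac{1535}{72}\right) \frac{1}{8663} = \left(- \frac{3549911}{72}\right) \frac{1}{8663} = - \frac{3549911}{623736}$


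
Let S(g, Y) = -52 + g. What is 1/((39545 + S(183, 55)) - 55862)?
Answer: -1/16186 ≈ -6.1782e-5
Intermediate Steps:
1/((39545 + S(183, 55)) - 55862) = 1/((39545 + (-52 + 183)) - 55862) = 1/((39545 + 131) - 55862) = 1/(39676 - 55862) = 1/(-16186) = -1/16186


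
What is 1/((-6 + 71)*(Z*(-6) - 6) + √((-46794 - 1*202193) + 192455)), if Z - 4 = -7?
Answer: 65/55411 - I*√14133/332466 ≈ 0.0011731 - 0.00035758*I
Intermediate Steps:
Z = -3 (Z = 4 - 7 = -3)
1/((-6 + 71)*(Z*(-6) - 6) + √((-46794 - 1*202193) + 192455)) = 1/((-6 + 71)*(-3*(-6) - 6) + √((-46794 - 1*202193) + 192455)) = 1/(65*(18 - 6) + √((-46794 - 202193) + 192455)) = 1/(65*12 + √(-248987 + 192455)) = 1/(780 + √(-56532)) = 1/(780 + 2*I*√14133)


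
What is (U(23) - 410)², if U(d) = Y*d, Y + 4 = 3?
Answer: 187489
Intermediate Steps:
Y = -1 (Y = -4 + 3 = -1)
U(d) = -d
(U(23) - 410)² = (-1*23 - 410)² = (-23 - 410)² = (-433)² = 187489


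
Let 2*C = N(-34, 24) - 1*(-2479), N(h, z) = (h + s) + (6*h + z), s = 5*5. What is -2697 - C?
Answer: -3842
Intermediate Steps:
s = 25
N(h, z) = 25 + z + 7*h (N(h, z) = (h + 25) + (6*h + z) = (25 + h) + (z + 6*h) = 25 + z + 7*h)
C = 1145 (C = ((25 + 24 + 7*(-34)) - 1*(-2479))/2 = ((25 + 24 - 238) + 2479)/2 = (-189 + 2479)/2 = (½)*2290 = 1145)
-2697 - C = -2697 - 1*1145 = -2697 - 1145 = -3842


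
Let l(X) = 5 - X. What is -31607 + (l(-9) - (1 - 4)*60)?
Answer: -31413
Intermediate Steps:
-31607 + (l(-9) - (1 - 4)*60) = -31607 + ((5 - 1*(-9)) - (1 - 4)*60) = -31607 + ((5 + 9) - 1*(-3)*60) = -31607 + (14 + 3*60) = -31607 + (14 + 180) = -31607 + 194 = -31413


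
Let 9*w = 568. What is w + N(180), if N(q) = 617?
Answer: 6121/9 ≈ 680.11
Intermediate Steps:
w = 568/9 (w = (⅑)*568 = 568/9 ≈ 63.111)
w + N(180) = 568/9 + 617 = 6121/9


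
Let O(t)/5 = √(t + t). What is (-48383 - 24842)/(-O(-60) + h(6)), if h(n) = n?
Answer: -73225/506 - 366125*I*√30/1518 ≈ -144.71 - 1321.0*I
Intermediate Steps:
O(t) = 5*√2*√t (O(t) = 5*√(t + t) = 5*√(2*t) = 5*(√2*√t) = 5*√2*√t)
(-48383 - 24842)/(-O(-60) + h(6)) = (-48383 - 24842)/(-5*√2*√(-60) + 6) = -73225/(-5*√2*2*I*√15 + 6) = -73225/(-10*I*√30 + 6) = -73225/(6 - 10*I*√30)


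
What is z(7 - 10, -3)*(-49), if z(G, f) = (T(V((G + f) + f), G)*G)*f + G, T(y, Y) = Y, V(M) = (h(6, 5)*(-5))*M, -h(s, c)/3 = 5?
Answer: 1470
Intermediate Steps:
h(s, c) = -15 (h(s, c) = -3*5 = -15)
V(M) = 75*M (V(M) = (-15*(-5))*M = 75*M)
z(G, f) = G + f*G² (z(G, f) = (G*G)*f + G = G²*f + G = f*G² + G = G + f*G²)
z(7 - 10, -3)*(-49) = ((7 - 10)*(1 + (7 - 10)*(-3)))*(-49) = -3*(1 - 3*(-3))*(-49) = -3*(1 + 9)*(-49) = -3*10*(-49) = -30*(-49) = 1470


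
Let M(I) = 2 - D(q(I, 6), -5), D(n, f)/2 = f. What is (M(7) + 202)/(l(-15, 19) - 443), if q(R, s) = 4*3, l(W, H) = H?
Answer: -107/212 ≈ -0.50472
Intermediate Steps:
q(R, s) = 12
D(n, f) = 2*f
M(I) = 12 (M(I) = 2 - 2*(-5) = 2 - 1*(-10) = 2 + 10 = 12)
(M(7) + 202)/(l(-15, 19) - 443) = (12 + 202)/(19 - 443) = 214/(-424) = 214*(-1/424) = -107/212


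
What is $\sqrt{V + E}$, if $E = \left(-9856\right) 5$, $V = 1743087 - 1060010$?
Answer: $\sqrt{633797} \approx 796.11$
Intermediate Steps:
$V = 683077$ ($V = 1743087 - 1060010 = 683077$)
$E = -49280$
$\sqrt{V + E} = \sqrt{683077 - 49280} = \sqrt{633797}$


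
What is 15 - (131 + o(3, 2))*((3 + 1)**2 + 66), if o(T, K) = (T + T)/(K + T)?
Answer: -54127/5 ≈ -10825.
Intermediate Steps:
o(T, K) = 2*T/(K + T) (o(T, K) = (2*T)/(K + T) = 2*T/(K + T))
15 - (131 + o(3, 2))*((3 + 1)**2 + 66) = 15 - (131 + 2*3/(2 + 3))*((3 + 1)**2 + 66) = 15 - (131 + 2*3/5)*(4**2 + 66) = 15 - (131 + 2*3*(1/5))*(16 + 66) = 15 - (131 + 6/5)*82 = 15 - 661*82/5 = 15 - 1*54202/5 = 15 - 54202/5 = -54127/5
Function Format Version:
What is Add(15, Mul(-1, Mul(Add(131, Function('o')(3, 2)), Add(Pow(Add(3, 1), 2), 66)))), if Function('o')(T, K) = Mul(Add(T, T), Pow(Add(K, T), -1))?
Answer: Rational(-54127, 5) ≈ -10825.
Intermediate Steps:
Function('o')(T, K) = Mul(2, T, Pow(Add(K, T), -1)) (Function('o')(T, K) = Mul(Mul(2, T), Pow(Add(K, T), -1)) = Mul(2, T, Pow(Add(K, T), -1)))
Add(15, Mul(-1, Mul(Add(131, Function('o')(3, 2)), Add(Pow(Add(3, 1), 2), 66)))) = Add(15, Mul(-1, Mul(Add(131, Mul(2, 3, Pow(Add(2, 3), -1))), Add(Pow(Add(3, 1), 2), 66)))) = Add(15, Mul(-1, Mul(Add(131, Mul(2, 3, Pow(5, -1))), Add(Pow(4, 2), 66)))) = Add(15, Mul(-1, Mul(Add(131, Mul(2, 3, Rational(1, 5))), Add(16, 66)))) = Add(15, Mul(-1, Mul(Add(131, Rational(6, 5)), 82))) = Add(15, Mul(-1, Mul(Rational(661, 5), 82))) = Add(15, Mul(-1, Rational(54202, 5))) = Add(15, Rational(-54202, 5)) = Rational(-54127, 5)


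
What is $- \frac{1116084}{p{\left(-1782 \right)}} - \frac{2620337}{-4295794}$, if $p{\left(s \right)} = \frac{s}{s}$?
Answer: $- \frac{154660139689}{138574} \approx -1.1161 \cdot 10^{6}$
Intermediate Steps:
$p{\left(s \right)} = 1$
$- \frac{1116084}{p{\left(-1782 \right)}} - \frac{2620337}{-4295794} = - \frac{1116084}{1} - \frac{2620337}{-4295794} = \left(-1116084\right) 1 - - \frac{84527}{138574} = -1116084 + \frac{84527}{138574} = - \frac{154660139689}{138574}$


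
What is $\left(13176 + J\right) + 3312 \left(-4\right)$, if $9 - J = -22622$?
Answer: $22559$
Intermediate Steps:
$J = 22631$ ($J = 9 - -22622 = 9 + 22622 = 22631$)
$\left(13176 + J\right) + 3312 \left(-4\right) = \left(13176 + 22631\right) + 3312 \left(-4\right) = 35807 - 13248 = 22559$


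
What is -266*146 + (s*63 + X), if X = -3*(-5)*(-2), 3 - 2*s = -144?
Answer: -68471/2 ≈ -34236.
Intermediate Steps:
s = 147/2 (s = 3/2 - 1/2*(-144) = 3/2 + 72 = 147/2 ≈ 73.500)
X = -30 (X = 15*(-2) = -30)
-266*146 + (s*63 + X) = -266*146 + ((147/2)*63 - 30) = -38836 + (9261/2 - 30) = -38836 + 9201/2 = -68471/2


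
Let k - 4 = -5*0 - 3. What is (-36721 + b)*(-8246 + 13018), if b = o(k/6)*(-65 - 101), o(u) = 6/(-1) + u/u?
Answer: -171271852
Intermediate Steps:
k = 1 (k = 4 + (-5*0 - 3) = 4 + (0 - 3) = 4 - 3 = 1)
o(u) = -5 (o(u) = 6*(-1) + 1 = -6 + 1 = -5)
b = 830 (b = -5*(-65 - 101) = -5*(-166) = 830)
(-36721 + b)*(-8246 + 13018) = (-36721 + 830)*(-8246 + 13018) = -35891*4772 = -171271852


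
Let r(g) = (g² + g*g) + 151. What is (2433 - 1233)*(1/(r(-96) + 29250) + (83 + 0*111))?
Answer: 4764168000/47833 ≈ 99600.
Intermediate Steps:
r(g) = 151 + 2*g² (r(g) = (g² + g²) + 151 = 2*g² + 151 = 151 + 2*g²)
(2433 - 1233)*(1/(r(-96) + 29250) + (83 + 0*111)) = (2433 - 1233)*(1/((151 + 2*(-96)²) + 29250) + (83 + 0*111)) = 1200*(1/((151 + 2*9216) + 29250) + (83 + 0)) = 1200*(1/((151 + 18432) + 29250) + 83) = 1200*(1/(18583 + 29250) + 83) = 1200*(1/47833 + 83) = 1200*(3970140/47833) = 4764168000/47833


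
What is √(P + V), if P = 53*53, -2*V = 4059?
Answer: √3118/2 ≈ 27.920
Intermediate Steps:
V = -4059/2 (V = -½*4059 = -4059/2 ≈ -2029.5)
P = 2809
√(P + V) = √(2809 - 4059/2) = √(1559/2) = √3118/2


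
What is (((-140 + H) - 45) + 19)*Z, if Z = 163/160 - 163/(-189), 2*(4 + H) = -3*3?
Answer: -19853563/60480 ≈ -328.27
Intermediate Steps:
H = -17/2 (H = -4 + (-3*3)/2 = -4 + (½)*(-9) = -4 - 9/2 = -17/2 ≈ -8.5000)
Z = 56887/30240 (Z = 163*(1/160) - 163*(-1/189) = 163/160 + 163/189 = 56887/30240 ≈ 1.8812)
(((-140 + H) - 45) + 19)*Z = (((-140 - 17/2) - 45) + 19)*(56887/30240) = ((-297/2 - 45) + 19)*(56887/30240) = (-387/2 + 19)*(56887/30240) = -349/2*56887/30240 = -19853563/60480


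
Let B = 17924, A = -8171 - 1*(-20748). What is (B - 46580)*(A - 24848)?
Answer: 351637776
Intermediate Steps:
A = 12577 (A = -8171 + 20748 = 12577)
(B - 46580)*(A - 24848) = (17924 - 46580)*(12577 - 24848) = -28656*(-12271) = 351637776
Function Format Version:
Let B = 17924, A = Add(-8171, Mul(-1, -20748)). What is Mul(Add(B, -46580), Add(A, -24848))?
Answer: 351637776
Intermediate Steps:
A = 12577 (A = Add(-8171, 20748) = 12577)
Mul(Add(B, -46580), Add(A, -24848)) = Mul(Add(17924, -46580), Add(12577, -24848)) = Mul(-28656, -12271) = 351637776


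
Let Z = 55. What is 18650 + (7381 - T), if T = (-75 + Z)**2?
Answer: 25631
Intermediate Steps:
T = 400 (T = (-75 + 55)**2 = (-20)**2 = 400)
18650 + (7381 - T) = 18650 + (7381 - 1*400) = 18650 + (7381 - 400) = 18650 + 6981 = 25631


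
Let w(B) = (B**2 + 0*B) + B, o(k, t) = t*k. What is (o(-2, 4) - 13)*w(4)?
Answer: -420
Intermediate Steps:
o(k, t) = k*t
w(B) = B + B**2 (w(B) = (B**2 + 0) + B = B**2 + B = B + B**2)
(o(-2, 4) - 13)*w(4) = (-2*4 - 13)*(4*(1 + 4)) = (-8 - 13)*(4*5) = -21*20 = -420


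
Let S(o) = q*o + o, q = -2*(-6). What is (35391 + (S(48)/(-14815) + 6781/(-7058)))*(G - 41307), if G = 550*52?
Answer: -47022624733264141/104564270 ≈ -4.4970e+8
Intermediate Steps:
q = 12
S(o) = 13*o (S(o) = 12*o + o = 13*o)
G = 28600
(35391 + (S(48)/(-14815) + 6781/(-7058)))*(G - 41307) = (35391 + ((13*48)/(-14815) + 6781/(-7058)))*(28600 - 41307) = (35391 + (624*(-1/14815) + 6781*(-1/7058)))*(-12707) = (35391 + (-624/14815 - 6781/7058))*(-12707) = (35391 - 104864707/104564270)*(-12707) = (3700529214863/104564270)*(-12707) = -47022624733264141/104564270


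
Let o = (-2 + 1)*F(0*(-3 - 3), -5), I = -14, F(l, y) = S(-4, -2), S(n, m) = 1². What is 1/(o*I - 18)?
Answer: -¼ ≈ -0.25000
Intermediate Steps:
S(n, m) = 1
F(l, y) = 1
o = -1 (o = (-2 + 1)*1 = -1*1 = -1)
1/(o*I - 18) = 1/(-1*(-14) - 18) = 1/(14 - 18) = 1/(-4) = -¼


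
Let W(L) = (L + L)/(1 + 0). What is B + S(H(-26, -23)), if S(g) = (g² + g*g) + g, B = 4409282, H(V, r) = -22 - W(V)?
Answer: 4411112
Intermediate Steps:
W(L) = 2*L (W(L) = (2*L)/1 = (2*L)*1 = 2*L)
H(V, r) = -22 - 2*V
S(g) = g + 2*g² (S(g) = (g² + g²) + g = 2*g² + g = g + 2*g²)
B + S(H(-26, -23)) = 4409282 + (-22 - 2*(-26))*(1 + 2*(-22 - 2*(-26))) = 4409282 + (-22 + 52)*(1 + 2*(-22 + 52)) = 4409282 + 30*(1 + 2*30) = 4409282 + 30*(1 + 60) = 4409282 + 30*61 = 4409282 + 1830 = 4411112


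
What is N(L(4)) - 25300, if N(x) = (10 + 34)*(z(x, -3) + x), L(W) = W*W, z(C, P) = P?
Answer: -24728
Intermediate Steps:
L(W) = W²
N(x) = -132 + 44*x (N(x) = (10 + 34)*(-3 + x) = 44*(-3 + x) = -132 + 44*x)
N(L(4)) - 25300 = (-132 + 44*4²) - 25300 = (-132 + 44*16) - 25300 = (-132 + 704) - 25300 = 572 - 25300 = -24728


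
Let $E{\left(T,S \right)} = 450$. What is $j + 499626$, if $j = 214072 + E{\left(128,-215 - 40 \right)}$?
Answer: $714148$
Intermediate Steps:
$j = 214522$ ($j = 214072 + 450 = 214522$)
$j + 499626 = 214522 + 499626 = 714148$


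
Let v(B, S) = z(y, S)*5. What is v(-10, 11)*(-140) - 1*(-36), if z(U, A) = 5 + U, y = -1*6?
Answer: 736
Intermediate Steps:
y = -6
v(B, S) = -5 (v(B, S) = (5 - 6)*5 = -1*5 = -5)
v(-10, 11)*(-140) - 1*(-36) = -5*(-140) - 1*(-36) = 700 + 36 = 736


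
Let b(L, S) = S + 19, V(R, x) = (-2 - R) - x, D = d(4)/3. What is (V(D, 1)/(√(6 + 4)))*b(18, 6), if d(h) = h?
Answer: -65*√10/6 ≈ -34.258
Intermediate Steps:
D = 4/3 ≈ 1.3333
V(R, x) = -2 - R - x
b(L, S) = 19 + S
(V(D, 1)/(√(6 + 4)))*b(18, 6) = ((-2 - 1*4/3 - 1*1)/(√(6 + 4)))*(19 + 6) = ((-2 - 4/3 - 1)/(√10))*25 = -13*√10/30*25 = -65*√10/6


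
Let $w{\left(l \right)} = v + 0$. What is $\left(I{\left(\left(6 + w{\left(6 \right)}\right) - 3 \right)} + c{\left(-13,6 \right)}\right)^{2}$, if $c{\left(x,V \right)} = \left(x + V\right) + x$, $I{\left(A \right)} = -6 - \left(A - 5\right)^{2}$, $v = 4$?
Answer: $900$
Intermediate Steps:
$w{\left(l \right)} = 4$ ($w{\left(l \right)} = 4 + 0 = 4$)
$I{\left(A \right)} = -6 - \left(-5 + A\right)^{2}$
$c{\left(x,V \right)} = V + 2 x$ ($c{\left(x,V \right)} = \left(V + x\right) + x = V + 2 x$)
$\left(I{\left(\left(6 + w{\left(6 \right)}\right) - 3 \right)} + c{\left(-13,6 \right)}\right)^{2} = \left(\left(-6 - \left(-5 + \left(\left(6 + 4\right) - 3\right)\right)^{2}\right) + \left(6 + 2 \left(-13\right)\right)\right)^{2} = \left(\left(-6 - \left(-5 + \left(10 - 3\right)\right)^{2}\right) + \left(6 - 26\right)\right)^{2} = \left(\left(-6 - \left(-5 + 7\right)^{2}\right) - 20\right)^{2} = \left(\left(-6 - 2^{2}\right) - 20\right)^{2} = \left(\left(-6 - 4\right) - 20\right)^{2} = \left(-10 - 20\right)^{2} = \left(-30\right)^{2} = 900$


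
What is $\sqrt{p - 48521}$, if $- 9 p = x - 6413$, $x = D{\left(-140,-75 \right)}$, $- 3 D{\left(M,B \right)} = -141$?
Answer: $\frac{i \sqrt{430323}}{3} \approx 218.66 i$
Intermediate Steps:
$D{\left(M,B \right)} = 47$ ($D{\left(M,B \right)} = \left(- \frac{1}{3}\right) \left(-141\right) = 47$)
$x = 47$
$p = \frac{2122}{3}$ ($p = - \frac{47 - 6413}{9} = \left(- \frac{1}{9}\right) \left(-6366\right) = \frac{2122}{3} \approx 707.33$)
$\sqrt{p - 48521} = \sqrt{\frac{2122}{3} - 48521} = \sqrt{- \frac{143441}{3}} = \frac{i \sqrt{430323}}{3}$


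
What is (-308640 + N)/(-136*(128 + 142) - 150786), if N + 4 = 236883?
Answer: 71761/187506 ≈ 0.38271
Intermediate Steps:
N = 236879 (N = -4 + 236883 = 236879)
(-308640 + N)/(-136*(128 + 142) - 150786) = (-308640 + 236879)/(-136*(128 + 142) - 150786) = -71761/(-136*270 - 150786) = -71761/(-36720 - 150786) = -71761/(-187506) = -71761*(-1/187506) = 71761/187506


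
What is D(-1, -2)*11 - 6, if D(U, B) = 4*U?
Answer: -50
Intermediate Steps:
D(-1, -2)*11 - 6 = (4*(-1))*11 - 6 = -4*11 - 6 = -44 - 6 = -50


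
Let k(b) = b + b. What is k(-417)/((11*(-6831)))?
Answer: 278/25047 ≈ 0.011099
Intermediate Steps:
k(b) = 2*b
k(-417)/((11*(-6831))) = (2*(-417))/((11*(-6831))) = -834/(-75141) = -834*(-1/75141) = 278/25047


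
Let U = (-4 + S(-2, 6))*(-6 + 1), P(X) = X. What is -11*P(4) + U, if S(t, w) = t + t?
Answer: -4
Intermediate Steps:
S(t, w) = 2*t
U = 40 (U = (-4 + 2*(-2))*(-6 + 1) = (-4 - 4)*(-5) = -8*(-5) = 40)
-11*P(4) + U = -11*4 + 40 = -44 + 40 = -4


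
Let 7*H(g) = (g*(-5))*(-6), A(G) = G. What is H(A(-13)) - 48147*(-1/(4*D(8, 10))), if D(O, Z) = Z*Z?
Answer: 181029/2800 ≈ 64.653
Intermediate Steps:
D(O, Z) = Z²
H(g) = 30*g/7 (H(g) = ((g*(-5))*(-6))/7 = (-5*g*(-6))/7 = (30*g)/7 = 30*g/7)
H(A(-13)) - 48147*(-1/(4*D(8, 10))) = (30/7)*(-13) - 48147/(10²*(-4)) = -390/7 - 48147/(100*(-4)) = -390/7 - 48147/(-400) = -390/7 - 48147*(-1/400) = -390/7 + 48147/400 = 181029/2800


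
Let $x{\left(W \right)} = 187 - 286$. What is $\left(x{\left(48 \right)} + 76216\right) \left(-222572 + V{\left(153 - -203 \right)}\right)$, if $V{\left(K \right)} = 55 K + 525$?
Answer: $-15411180639$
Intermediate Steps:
$V{\left(K \right)} = 525 + 55 K$
$x{\left(W \right)} = -99$
$\left(x{\left(48 \right)} + 76216\right) \left(-222572 + V{\left(153 - -203 \right)}\right) = \left(-99 + 76216\right) \left(-222572 + \left(525 + 55 \left(153 - -203\right)\right)\right) = 76117 \left(-222572 + \left(525 + 55 \left(153 + 203\right)\right)\right) = 76117 \left(-222572 + \left(525 + 55 \cdot 356\right)\right) = 76117 \left(-222572 + \left(525 + 19580\right)\right) = 76117 \left(-222572 + 20105\right) = 76117 \left(-202467\right) = -15411180639$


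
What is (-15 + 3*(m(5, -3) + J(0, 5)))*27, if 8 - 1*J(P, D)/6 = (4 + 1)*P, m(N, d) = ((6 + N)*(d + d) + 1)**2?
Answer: 345708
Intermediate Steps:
m(N, d) = (1 + 2*d*(6 + N))**2 (m(N, d) = ((6 + N)*(2*d) + 1)**2 = (2*d*(6 + N) + 1)**2 = (1 + 2*d*(6 + N))**2)
J(P, D) = 48 - 30*P (J(P, D) = 48 - 6*(4 + 1)*P = 48 - 30*P)
(-15 + 3*(m(5, -3) + J(0, 5)))*27 = (-15 + 3*((1 + 12*(-3) + 2*5*(-3))**2 + (48 - 30*0)))*27 = (-15 + 3*((1 - 36 - 30)**2 + (48 + 0)))*27 = (-15 + 3*((-65)**2 + 48))*27 = (-15 + 3*(4225 + 48))*27 = (-15 + 3*4273)*27 = (-15 + 12819)*27 = 12804*27 = 345708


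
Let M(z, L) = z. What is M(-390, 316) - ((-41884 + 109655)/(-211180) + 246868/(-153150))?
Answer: -1255095191711/3234221700 ≈ -388.07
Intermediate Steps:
M(-390, 316) - ((-41884 + 109655)/(-211180) + 246868/(-153150)) = -390 - ((-41884 + 109655)/(-211180) + 246868/(-153150)) = -390 - (67771*(-1/211180) + 246868*(-1/153150)) = -390 - (-67771/211180 - 123434/76575) = -390 - 1*(-6251271289/3234221700) = -390 + 6251271289/3234221700 = -1255095191711/3234221700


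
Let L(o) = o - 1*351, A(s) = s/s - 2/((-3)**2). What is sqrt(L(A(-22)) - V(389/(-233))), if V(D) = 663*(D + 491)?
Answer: I*sqrt(158686037282)/699 ≈ 569.89*I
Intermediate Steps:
A(s) = 7/9 (A(s) = 1 - 2/9 = 7/9)
V(D) = 325533 + 663*D (V(D) = 663*(491 + D) = 325533 + 663*D)
L(o) = -351 + o (L(o) = o - 351 = -351 + o)
sqrt(L(A(-22)) - V(389/(-233))) = sqrt((-351 + 7/9) - (325533 + 663*(389/(-233)))) = sqrt(-3152/9 - (325533 + 663*(389*(-1/233)))) = sqrt(-3152/9 - (325533 + 663*(-389/233))) = sqrt(-3152/9 - (325533 - 257907/233)) = sqrt(-3152/9 - 1*75591282/233) = sqrt(-3152/9 - 75591282/233) = sqrt(-681055954/2097) = I*sqrt(158686037282)/699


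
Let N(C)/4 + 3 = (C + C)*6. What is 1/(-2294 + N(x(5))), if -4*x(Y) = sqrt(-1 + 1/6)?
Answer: I/(2*(sqrt(30) - 1153*I)) ≈ -0.00043364 + 2.06e-6*I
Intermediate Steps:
x(Y) = -I*sqrt(30)/24 (x(Y) = -sqrt(-1 + 1/6)/4 = -I*sqrt(30)/24)
N(C) = -12 + 48*C (N(C) = -12 + 4*((C + C)*6) = -12 + 4*((2*C)*6) = -12 + 4*(12*C) = -12 + 48*C)
1/(-2294 + N(x(5))) = 1/(-2294 + (-12 + 48*(-I*sqrt(30)/24))) = 1/(-2294 + (-12 - 2*I*sqrt(30))) = 1/(-2306 - 2*I*sqrt(30))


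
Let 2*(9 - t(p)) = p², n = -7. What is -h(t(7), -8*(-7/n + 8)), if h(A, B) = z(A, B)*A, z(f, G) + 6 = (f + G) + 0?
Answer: -5797/4 ≈ -1449.3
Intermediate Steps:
z(f, G) = -6 + G + f (z(f, G) = -6 + ((f + G) + 0) = -6 + ((G + f) + 0) = -6 + (G + f) = -6 + G + f)
t(p) = 9 - p²/2
h(A, B) = A*(-6 + A + B) (h(A, B) = (-6 + B + A)*A = (-6 + A + B)*A = A*(-6 + A + B))
-h(t(7), -8*(-7/n + 8)) = -(9 - ½*7²)*(-6 + (9 - ½*7²) - 8*(-7/(-7) + 8)) = -(9 - ½*49)*(-6 + (9 - ½*49) - 8*(-7*(-⅐) + 8)) = -(9 - 49/2)*(-6 + (9 - 49/2) - 8*(1 + 8)) = -(-31)*(-6 - 31/2 - 8*9)/2 = -(-31)*(-6 - 31/2 - 72)/2 = -(-31)*(-187)/(2*2) = -1*5797/4 = -5797/4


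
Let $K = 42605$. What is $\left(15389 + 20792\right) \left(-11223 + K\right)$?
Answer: $1135432142$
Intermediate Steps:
$\left(15389 + 20792\right) \left(-11223 + K\right) = \left(15389 + 20792\right) \left(-11223 + 42605\right) = 36181 \cdot 31382 = 1135432142$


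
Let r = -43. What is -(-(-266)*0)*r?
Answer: 0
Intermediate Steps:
-(-(-266)*0)*r = -(-(-266)*0)*(-43) = -(-38*0)*(-43) = -0*(-43) = -1*0 = 0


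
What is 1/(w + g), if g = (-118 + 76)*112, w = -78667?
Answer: -1/83371 ≈ -1.1995e-5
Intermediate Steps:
g = -4704 (g = -42*112 = -4704)
1/(w + g) = 1/(-78667 - 4704) = 1/(-83371) = -1/83371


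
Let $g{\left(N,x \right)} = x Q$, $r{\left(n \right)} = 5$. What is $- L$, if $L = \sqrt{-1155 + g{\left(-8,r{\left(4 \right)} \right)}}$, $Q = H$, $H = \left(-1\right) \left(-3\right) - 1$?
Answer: $- i \sqrt{1145} \approx - 33.838 i$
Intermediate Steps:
$H = 2$ ($H = 3 - 1 = 2$)
$Q = 2$
$g{\left(N,x \right)} = 2 x$ ($g{\left(N,x \right)} = x 2 = 2 x$)
$L = i \sqrt{1145}$ ($L = \sqrt{-1155 + 2 \cdot 5} = \sqrt{-1155 + 10} = \sqrt{-1145} = i \sqrt{1145} \approx 33.838 i$)
$- L = - i \sqrt{1145}$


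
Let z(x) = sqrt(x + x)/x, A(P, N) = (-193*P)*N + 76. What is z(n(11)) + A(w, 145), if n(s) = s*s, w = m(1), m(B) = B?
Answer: -27909 + sqrt(2)/11 ≈ -27909.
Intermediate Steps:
w = 1
A(P, N) = 76 - 193*N*P (A(P, N) = -193*N*P + 76 = 76 - 193*N*P)
n(s) = s**2
z(x) = sqrt(2)/sqrt(x) (z(x) = sqrt(2*x)/x = (sqrt(2)*sqrt(x))/x = sqrt(2)/sqrt(x))
z(n(11)) + A(w, 145) = sqrt(2)/sqrt(11**2) + (76 - 193*145*1) = sqrt(2)/sqrt(121) + (76 - 27985) = sqrt(2)*(1/11) - 27909 = sqrt(2)/11 - 27909 = -27909 + sqrt(2)/11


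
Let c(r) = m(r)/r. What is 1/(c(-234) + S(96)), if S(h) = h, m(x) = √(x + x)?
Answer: 11232/1078273 + 3*I*√13/1078273 ≈ 0.010417 + 1.0031e-5*I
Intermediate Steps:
m(x) = √2*√x (m(x) = √(2*x) = √2*√x)
c(r) = √2/√r (c(r) = (√2*√r)/r = √2/√r)
1/(c(-234) + S(96)) = 1/(√2/√(-234) + 96) = 1/(√2*(-I*√26/78) + 96) = 1/(-I*√13/39 + 96) = 1/(96 - I*√13/39)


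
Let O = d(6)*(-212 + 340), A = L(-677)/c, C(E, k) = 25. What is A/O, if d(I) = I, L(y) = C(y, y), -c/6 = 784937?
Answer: -25/3616989696 ≈ -6.9118e-9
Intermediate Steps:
c = -4709622 (c = -6*784937 = -4709622)
L(y) = 25
A = -25/4709622 (A = 25/(-4709622) = 25*(-1/4709622) = -25/4709622 ≈ -5.3083e-6)
O = 768 (O = 6*(-212 + 340) = 6*128 = 768)
A/O = -25/4709622/768 = -25/4709622*1/768 = -25/3616989696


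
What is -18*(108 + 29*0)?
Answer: -1944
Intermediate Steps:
-18*(108 + 29*0) = -18*(108 + 0) = -18*108 = -1944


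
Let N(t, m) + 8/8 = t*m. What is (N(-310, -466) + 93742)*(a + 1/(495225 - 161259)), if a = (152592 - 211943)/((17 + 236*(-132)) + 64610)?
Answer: -4721425514358791/11179511850 ≈ -4.2233e+5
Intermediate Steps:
N(t, m) = -1 + m*t (N(t, m) = -1 + t*m = -1 + m*t)
a = -59351/33475 (a = -59351/((17 - 31152) + 64610) = -59351/(-31135 + 64610) = -59351/33475 ≈ -1.7730)
(N(-310, -466) + 93742)*(a + 1/(495225 - 161259)) = ((-1 - 466*(-310)) + 93742)*(-59351/33475 + 1/(495225 - 161259)) = ((-1 + 144460) + 93742)*(-59351/33475 + 1/333966) = (144459 + 93742)*(-59351/33475 + 1/333966) = 238201*(-19821182591/11179511850) = -4721425514358791/11179511850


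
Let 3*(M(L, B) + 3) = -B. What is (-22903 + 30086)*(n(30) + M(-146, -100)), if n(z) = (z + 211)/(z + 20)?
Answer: 37875959/150 ≈ 2.5251e+5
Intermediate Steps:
n(z) = (211 + z)/(20 + z)
M(L, B) = -3 - B/3 (M(L, B) = -3 + (-B)/3 = -3 - B/3)
(-22903 + 30086)*(n(30) + M(-146, -100)) = (-22903 + 30086)*((211 + 30)/(20 + 30) + (-3 - ⅓*(-100))) = 7183*(241/50 + (-3 + 100/3)) = 7183*((1/50)*241 + 91/3) = 7183*(241/50 + 91/3) = 7183*(5273/150) = 37875959/150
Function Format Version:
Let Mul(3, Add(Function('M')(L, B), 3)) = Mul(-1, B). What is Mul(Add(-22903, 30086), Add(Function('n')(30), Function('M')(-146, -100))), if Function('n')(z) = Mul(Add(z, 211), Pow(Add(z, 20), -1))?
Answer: Rational(37875959, 150) ≈ 2.5251e+5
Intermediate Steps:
Function('n')(z) = Mul(Pow(Add(20, z), -1), Add(211, z)) (Function('n')(z) = Mul(Add(211, z), Pow(Add(20, z), -1)) = Mul(Pow(Add(20, z), -1), Add(211, z)))
Function('M')(L, B) = Add(-3, Mul(Rational(-1, 3), B)) (Function('M')(L, B) = Add(-3, Mul(Rational(1, 3), Mul(-1, B))) = Add(-3, Mul(Rational(-1, 3), B)))
Mul(Add(-22903, 30086), Add(Function('n')(30), Function('M')(-146, -100))) = Mul(Add(-22903, 30086), Add(Mul(Pow(Add(20, 30), -1), Add(211, 30)), Add(-3, Mul(Rational(-1, 3), -100)))) = Mul(7183, Add(Mul(Pow(50, -1), 241), Add(-3, Rational(100, 3)))) = Mul(7183, Add(Mul(Rational(1, 50), 241), Rational(91, 3))) = Mul(7183, Add(Rational(241, 50), Rational(91, 3))) = Mul(7183, Rational(5273, 150)) = Rational(37875959, 150)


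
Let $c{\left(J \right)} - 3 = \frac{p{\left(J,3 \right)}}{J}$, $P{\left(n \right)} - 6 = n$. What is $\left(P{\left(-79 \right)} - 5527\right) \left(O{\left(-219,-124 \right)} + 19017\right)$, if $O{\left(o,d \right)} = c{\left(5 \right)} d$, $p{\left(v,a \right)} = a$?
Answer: $-103995360$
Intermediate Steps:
$P{\left(n \right)} = 6 + n$
$c{\left(J \right)} = 3 + \frac{3}{J}$
$O{\left(o,d \right)} = \frac{18 d}{5}$ ($O{\left(o,d \right)} = \left(3 + \frac{3}{5}\right) d = \frac{18 d}{5}$)
$\left(P{\left(-79 \right)} - 5527\right) \left(O{\left(-219,-124 \right)} + 19017\right) = \left(\left(6 - 79\right) - 5527\right) \left(\frac{18}{5} \left(-124\right) + 19017\right) = \left(-73 + \left(-15835 + 10308\right)\right) \left(- \frac{2232}{5} + 19017\right) = \left(-73 - 5527\right) \frac{92853}{5} = \left(-5600\right) \frac{92853}{5} = -103995360$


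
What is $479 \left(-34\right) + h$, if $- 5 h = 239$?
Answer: $- \frac{81669}{5} \approx -16334.0$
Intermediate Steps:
$h = - \frac{239}{5}$ ($h = \left(- \frac{1}{5}\right) 239 = - \frac{239}{5} \approx -47.8$)
$479 \left(-34\right) + h = 479 \left(-34\right) - \frac{239}{5} = -16286 - \frac{239}{5} = - \frac{81669}{5}$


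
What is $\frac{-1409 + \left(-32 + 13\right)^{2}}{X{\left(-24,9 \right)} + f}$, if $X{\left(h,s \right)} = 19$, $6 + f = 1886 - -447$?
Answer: $- \frac{524}{1173} \approx -0.44672$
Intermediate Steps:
$f = 2327$ ($f = -6 + \left(1886 - -447\right) = -6 + \left(1886 + 447\right) = -6 + 2333 = 2327$)
$\frac{-1409 + \left(-32 + 13\right)^{2}}{X{\left(-24,9 \right)} + f} = \frac{-1409 + \left(-32 + 13\right)^{2}}{19 + 2327} = \frac{-1409 + \left(-19\right)^{2}}{2346} = \left(-1409 + 361\right) \frac{1}{2346} = \left(-1048\right) \frac{1}{2346} = - \frac{524}{1173}$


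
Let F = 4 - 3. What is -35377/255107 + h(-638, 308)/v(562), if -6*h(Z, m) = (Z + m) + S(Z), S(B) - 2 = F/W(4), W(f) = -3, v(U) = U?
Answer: -106593337/2580662412 ≈ -0.041305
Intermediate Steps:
F = 1
S(B) = 5/3 (S(B) = 2 + 1/(-3) = 2 + 1*(-1/3) = 2 - 1/3 = 5/3)
h(Z, m) = -5/18 - Z/6 - m/6 (h(Z, m) = -((Z + m) + 5/3)/6 = -(5/3 + Z + m)/6 = -5/18 - Z/6 - m/6)
-35377/255107 + h(-638, 308)/v(562) = -35377/255107 + (-5/18 - 1/6*(-638) - 1/6*308)/562 = -35377*1/255107 + (-5/18 + 319/3 - 154/3)*(1/562) = -35377/255107 + (985/18)*(1/562) = -35377/255107 + 985/10116 = -106593337/2580662412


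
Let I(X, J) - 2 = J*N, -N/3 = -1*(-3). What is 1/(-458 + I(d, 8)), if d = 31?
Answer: -1/528 ≈ -0.0018939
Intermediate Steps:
N = -9 (N = -(-3)*(-3) = -3*3 = -9)
I(X, J) = 2 - 9*J (I(X, J) = 2 + J*(-9) = 2 - 9*J)
1/(-458 + I(d, 8)) = 1/(-458 + (2 - 9*8)) = 1/(-458 + (2 - 72)) = 1/(-458 - 70) = 1/(-528) = -1/528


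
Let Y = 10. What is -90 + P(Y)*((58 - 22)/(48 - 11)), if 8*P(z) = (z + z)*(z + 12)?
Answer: -1350/37 ≈ -36.487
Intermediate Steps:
P(z) = z*(12 + z)/4 (P(z) = ((z + z)*(z + 12))/8 = ((2*z)*(12 + z))/8 = (2*z*(12 + z))/8 = z*(12 + z)/4)
-90 + P(Y)*((58 - 22)/(48 - 11)) = -90 + ((¼)*10*(12 + 10))*((58 - 22)/(48 - 11)) = -90 + ((¼)*10*22)*(36/37) = -90 + 55*(36*(1/37)) = -90 + 55*(36/37) = -90 + 1980/37 = -1350/37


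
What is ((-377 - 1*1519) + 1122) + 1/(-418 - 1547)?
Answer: -1520911/1965 ≈ -774.00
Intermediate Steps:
((-377 - 1*1519) + 1122) + 1/(-418 - 1547) = ((-377 - 1519) + 1122) + 1/(-1965) = (-1896 + 1122) - 1/1965 = -774 - 1/1965 = -1520911/1965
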